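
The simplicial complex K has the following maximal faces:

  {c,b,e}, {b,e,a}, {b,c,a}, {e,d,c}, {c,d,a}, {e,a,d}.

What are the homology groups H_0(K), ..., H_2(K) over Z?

Fix the vertex order a < b < c < d < e and write every simplex with vertices in increasing order. Then dim K = 2 and the simplices of K are:

  0-simplices (5): a, b, c, d, e
  1-simplices (9): ab, ac, ad, ae, bc, be, cd, ce, de
  2-simplices (6): abc, abe, acd, ade, bce, cde

giving chain groups C_0 ≅ Z^5, C_1 ≅ Z^9, C_2 ≅ Z^6.

Boundary ∂_1: C_1 → C_0 sends each edge [p,q] (with p < q) to q − p. For instance
  ∂ad = d − a.
As a 5×9 matrix over Z this has rank 4, with invariant factors (1,1,1,1).

The boundary map ∂_2: C_2 → C_1 sends each 2-simplex [p,q,r] to [q,r] − [p,r] + [p,q]. For instance
  ∂acd = cd − ad + ac,
  ∂cde = de − ce + cd.
The resulting 9×6 matrix has rank 5, and its Smith normal form has invariant factors (1,1,1,1,1).

Computing H_k = (kernel of ∂_k) / (image of ∂_{k+1}):

  H_0: rank C_0 − rank ∂_1 = 5 − 4 = 1, and the invariant factors of ∂_1 are all 1, so H_0 ≅ Z.
  H_1: rank ker ∂_1 − rank ∂_2 = (9 − 4) − 5 = 0, and the invariant factors of ∂_2 are all 1, so H_1 ≅ 0.
  H_2: rank ker ∂_2 − rank ∂_3 = (6 − 5) − 0 = 1, and there is no ∂_3, so H_2 ≅ Z.

H_0 ≅ Z,  H_1 = 0,  H_2 ≅ Z.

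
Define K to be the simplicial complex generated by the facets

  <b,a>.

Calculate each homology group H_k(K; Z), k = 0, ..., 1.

H_0 ≅ Z,  H_1 = 0.

We work with the vertex ordering a < b. The simplices of K, each written with vertices in increasing order, are:

  0-simplices (2): a, b
  1-simplices (1): ab

giving chain groups C_0 ≅ Z^2, C_1 ≅ Z^1.

Boundary ∂_1: C_1 → C_0 maps an edge to its endpoints' difference, ∂[p,q] = q − p. For instance
  ∂ab = b − a.
This gives a 2×1 integer matrix of rank 1; reducing to Smith normal form yields diagonal entries (1).

Reading off H_k = ker ∂_k / im ∂_{k+1}:

  H_0: rank C_0 − rank ∂_1 = 2 − 1 = 1, and the invariant factors of ∂_1 are all 1, so H_0 = Z.
  H_1: rank ker ∂_1 − rank ∂_2 = (1 − 1) − 0 = 0, and there is no ∂_2, so H_1 = 0.

As a check, the Euler characteristic is 2 − 1 = 1, which agrees with 1 − 0 = 1.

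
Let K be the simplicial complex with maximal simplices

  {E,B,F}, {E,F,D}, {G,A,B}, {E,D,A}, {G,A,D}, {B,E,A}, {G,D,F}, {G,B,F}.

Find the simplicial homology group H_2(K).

Order the vertices as A < B < D < E < F < G. Listing each simplex with vertices in this order, K has dimension 2 with simplices:

  0-simplices (6): A, B, D, E, F, G
  1-simplices (12): AB, AD, AE, AG, BE, BF, BG, DE, DF, DG, EF, FG
  2-simplices (8): ABE, ABG, ADE, ADG, BEF, BFG, DEF, DFG

giving chain groups C_0 ≅ Z^6, C_1 ≅ Z^12, C_2 ≅ Z^8.

∂_1: C_1 → C_0 maps an edge to its endpoints' difference, ∂[p,q] = q − p. For instance
  ∂AE = E − A.
The 6×12 boundary matrix has rank 5 and Smith normal form diag(1,1,1,1,1).

∂_2: C_2 → C_1 maps a triangle to the signed sum of its edges. For instance
  ∂ABE = BE − AE + AB,
  ∂BFG = FG − BG + BF.
As a 12×8 matrix over Z this has rank 7, with invariant factors (1,1,1,1,1,1,1).

Computing H_k = (kernel of ∂_k) / (image of ∂_{k+1}):

  H_2: rank ker ∂_2 − rank ∂_3 = (8 − 7) − 0 = 1, and there is no ∂_3, so H_2 ≅ Z.

H_2 ≅ Z.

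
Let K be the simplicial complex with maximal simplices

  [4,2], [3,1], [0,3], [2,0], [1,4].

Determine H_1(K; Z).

H_1 = Z.

Order the vertices as 0 < 1 < 2 < 3 < 4. Listing each simplex with vertices in this order, K has dimension 1 with simplices:

  0-simplices (5): [0], [1], [2], [3], [4]
  1-simplices (5): [0,2], [0,3], [1,3], [1,4], [2,4]

so the chain groups are C_0 ≅ Z^5, C_1 ≅ Z^5.

The boundary map ∂_1: C_1 → C_0 is given by ∂[p,q] = [q] − [p].
The resulting 5×5 matrix has rank 4, and its Smith normal form has invariant factors (1,1,1,1).

Reading off H_k = ker ∂_k / im ∂_{k+1}:

  H_1: rank ker ∂_1 − rank ∂_2 = (5 − 4) − 0 = 1, and there is no ∂_2, so H_1 ≅ Z.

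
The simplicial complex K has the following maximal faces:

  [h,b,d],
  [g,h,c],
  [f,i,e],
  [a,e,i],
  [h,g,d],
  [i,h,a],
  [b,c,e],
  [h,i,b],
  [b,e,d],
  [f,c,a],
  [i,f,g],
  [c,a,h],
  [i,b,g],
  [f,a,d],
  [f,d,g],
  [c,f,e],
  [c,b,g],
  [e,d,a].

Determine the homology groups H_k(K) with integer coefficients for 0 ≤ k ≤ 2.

We work with the vertex ordering a < b < c < d < e < f < g < h < i. The simplices of K, each written with vertices in increasing order, are:

  0-simplices (9): a, b, c, d, e, f, g, h, i
  1-simplices (27): ac, ad, ae, af, ah, ai, bc, bd, be, bg, bh, bi, ce, cf, cg, ch, de, df, dg, dh, ef, ei, fg, fi, gh, gi, hi
  2-simplices (18): acf, ach, ade, adf, aei, ahi, bce, bcg, bde, bdh, bgi, bhi, cef, cgh, dfg, dgh, efi, fgi

Hence C_0 ≅ Z^9, C_1 ≅ Z^27, C_2 ≅ Z^18.

The boundary map ∂_1: C_1 → C_0 maps an edge to its endpoints' difference, ∂[p,q] = q − p.
This gives a 9×27 integer matrix of rank 8; reducing to Smith normal form yields diagonal entries (1,1,1,1,1,1,1,1).

∂_2: C_2 → C_1 maps a triangle to the signed sum of its edges. For instance
  ∂dfg = fg − dg + df,
  ∂ahi = hi − ai + ah.
As a 27×18 matrix over Z this has rank 18, with invariant factors (1,1,1,1,1,1,1,1,1,1,1,1,1,1,1,1,1,2).

Reading off H_k = ker ∂_k / im ∂_{k+1}:

  H_0: rank C_0 − rank ∂_1 = 9 − 8 = 1, and the invariant factors of ∂_1 are all 1, so H_0 ≅ Z.
  H_1: rank ker ∂_1 − rank ∂_2 = (27 − 8) − 18 = 1, and ∂_2 has invariant factor 2 > 1, so H_1 ≅ Z ⊕ Z/2.
  H_2: rank ker ∂_2 − rank ∂_3 = (18 − 18) − 0 = 0, and there is no ∂_3, so H_2 ≅ 0.

(K is a triangulation of the Klein bottle.)

H_0 ≅ Z,  H_1 ≅ Z ⊕ Z/2,  H_2 = 0.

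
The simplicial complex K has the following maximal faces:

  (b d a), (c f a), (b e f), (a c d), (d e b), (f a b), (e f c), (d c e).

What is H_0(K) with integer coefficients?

Order the vertices as a < b < c < d < e < f. Listing each simplex with vertices in this order, K has dimension 2 with simplices:

  0-simplices (6): a, b, c, d, e, f
  1-simplices (12): ab, ac, ad, af, bd, be, bf, cd, ce, cf, de, ef
  2-simplices (8): abd, abf, acd, acf, bde, bef, cde, cef

Hence C_0 ≅ Z^6, C_1 ≅ Z^12, C_2 ≅ Z^8.

Boundary ∂_1: C_1 → C_0 maps an edge to its endpoints' difference, ∂[p,q] = q − p.
The 6×12 boundary matrix has rank 5 and Smith normal form diag(1,1,1,1,1).

Boundary ∂_2: C_2 → C_1 maps a triangle to the signed sum of its edges. For instance
  ∂abf = bf − af + ab,
  ∂cef = ef − cf + ce.
The 12×8 boundary matrix has rank 7 and Smith normal form diag(1,1,1,1,1,1,1).

Now H_k = ker ∂_k / im ∂_{k+1}, so:

  H_0: rank C_0 − rank ∂_1 = 6 − 5 = 1, and the invariant factors of ∂_1 are all 1, so H_0 ≅ Z.

H_0 ≅ Z.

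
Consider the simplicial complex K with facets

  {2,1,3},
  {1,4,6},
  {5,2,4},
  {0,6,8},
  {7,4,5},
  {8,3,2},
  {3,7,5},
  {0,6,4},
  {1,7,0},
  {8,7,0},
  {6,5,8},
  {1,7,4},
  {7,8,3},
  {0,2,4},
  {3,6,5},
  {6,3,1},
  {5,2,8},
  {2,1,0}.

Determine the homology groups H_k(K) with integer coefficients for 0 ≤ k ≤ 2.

We work with the vertex ordering 0 < 1 < 2 < 3 < 4 < 5 < 6 < 7 < 8. The simplices of K, each written with vertices in increasing order, are:

  0-simplices (9): [0], [1], [2], [3], [4], [5], [6], [7], [8]
  1-simplices (27): (27 of them)
  2-simplices (18): [0,1,2], [0,1,7], [0,2,4], [0,4,6], [0,6,8], [0,7,8], [1,2,3], [1,3,6], [1,4,6], [1,4,7], [2,3,8], [2,4,5], [2,5,8], [3,5,6], [3,5,7], [3,7,8], [4,5,7], [5,6,8]

giving chain groups C_0 ≅ Z^9, C_1 ≅ Z^27, C_2 ≅ Z^18.

Boundary ∂_1: C_1 → C_0 is given by ∂[p,q] = [q] − [p]. For instance
  ∂[3,8] = [8] − [3].
The resulting 9×27 matrix has rank 8, and its Smith normal form has invariant factors (1,1,1,1,1,1,1,1).

Boundary ∂_2: C_2 → C_1 acts by ∂[p,q,r] = [q,r] − [p,r] + [p,q]. For instance
  ∂[0,4,6] = [4,6] − [0,6] + [0,4],
  ∂[2,3,8] = [3,8] − [2,8] + [2,3].
The 27×18 boundary matrix has rank 18 and Smith normal form diag(1,1,1,1,1,1,1,1,1,1,1,1,1,1,1,1,1,2).

Now H_k = ker ∂_k / im ∂_{k+1}, so:

  H_0: rank C_0 − rank ∂_1 = 9 − 8 = 1, and the invariant factors of ∂_1 are all 1, so H_0 ≅ Z.
  H_1: rank ker ∂_1 − rank ∂_2 = (27 − 8) − 18 = 1, and ∂_2 has invariant factor 2 > 1, so H_1 ≅ Z ⊕ Z_2.
  H_2: rank ker ∂_2 − rank ∂_3 = (18 − 18) − 0 = 0, and there is no ∂_3, so H_2 ≅ 0.

As a check, the Euler characteristic is 9 − 27 + 18 = 0, which agrees with 1 − 1 + 0 = 0.

H_0 ≅ Z,  H_1 ≅ Z ⊕ Z_2,  H_2 = 0.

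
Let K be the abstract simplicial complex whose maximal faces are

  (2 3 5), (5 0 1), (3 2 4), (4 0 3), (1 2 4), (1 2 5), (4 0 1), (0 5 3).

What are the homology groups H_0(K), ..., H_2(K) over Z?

K has 6 vertices, 12 edges, 8 triangles.
rank ∂_0 = 0, rank ∂_1 = 5 ⇒ b_0 = 6 − 0 − 5 = 1; all invariant factors of ∂_1 are 1 so no torsion. So H_0 ≅ Z.
rank ∂_1 = 5, rank ∂_2 = 7 ⇒ b_1 = 12 − 5 − 7 = 0; all invariant factors of ∂_2 are 1 so no torsion. So H_1 ≅ 0.
rank ∂_2 = 7, rank ∂_3 = 0 ⇒ b_2 = 8 − 7 − 0 = 1. So H_2 ≅ Z.

H_0 ≅ Z,  H_1 = 0,  H_2 ≅ Z.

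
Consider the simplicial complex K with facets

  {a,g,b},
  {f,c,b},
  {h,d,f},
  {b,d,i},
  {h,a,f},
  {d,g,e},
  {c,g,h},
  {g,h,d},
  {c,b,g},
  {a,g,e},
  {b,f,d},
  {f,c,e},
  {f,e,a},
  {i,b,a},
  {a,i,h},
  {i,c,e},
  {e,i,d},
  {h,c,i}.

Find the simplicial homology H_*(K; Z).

H_0 ≅ Z,  H_1 ≅ Z^2,  H_2 ≅ Z.

Take the total order a < b < c < d < e < f < g < h < i on the vertex set. Then K (dimension 2) consists of the simplices:

  0-simplices (9): a, b, c, d, e, f, g, h, i
  1-simplices (27): ab, ae, af, ag, ah, ai, bc, bd, bf, bg, bi, ce, cf, cg, ch, ci, de, df, dg, dh, di, ef, eg, ei, fh, gh, hi
  2-simplices (18): abg, abi, aef, aeg, afh, ahi, bcf, bcg, bdf, bdi, cef, cei, cgh, chi, deg, dei, dfh, dgh

giving chain groups C_0 ≅ Z^9, C_1 ≅ Z^27, C_2 ≅ Z^18.

The boundary map ∂_1: C_1 → C_0 sends each edge [p,q] (with p < q) to q − p. For instance
  ∂hi = i − h.
The resulting 9×27 matrix has rank 8, and its Smith normal form has invariant factors (1,1,1,1,1,1,1,1).

∂_2: C_2 → C_1 acts by ∂[p,q,r] = [q,r] − [p,r] + [p,q]. For instance
  ∂deg = eg − dg + de,
  ∂bdi = di − bi + bd.
This gives a 27×18 integer matrix of rank 17; reducing to Smith normal form yields diagonal entries (1,1,1,1,1,1,1,1,1,1,1,1,1,1,1,1,1).

Computing H_k = (kernel of ∂_k) / (image of ∂_{k+1}):

  H_0: rank C_0 − rank ∂_1 = 9 − 8 = 1, and the invariant factors of ∂_1 are all 1, so H_0 = Z.
  H_1: rank ker ∂_1 − rank ∂_2 = (27 − 8) − 17 = 2, and the invariant factors of ∂_2 are all 1, so H_1 = Z^2.
  H_2: rank ker ∂_2 − rank ∂_3 = (18 − 17) − 0 = 1, and there is no ∂_3, so H_2 = Z.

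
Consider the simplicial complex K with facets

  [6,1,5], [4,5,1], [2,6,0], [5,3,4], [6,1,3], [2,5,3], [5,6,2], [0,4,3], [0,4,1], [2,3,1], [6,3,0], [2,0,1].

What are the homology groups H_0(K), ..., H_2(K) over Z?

H_0 = Z,  H_1 = Z/2,  H_2 = 0.

Take the total order 0 < 1 < 2 < 3 < 4 < 5 < 6 on the vertex set. Then K (dimension 2) consists of the simplices:

  0-simplices (7): [0], [1], [2], [3], [4], [5], [6]
  1-simplices (18): [0,1], [0,2], [0,3], [0,4], [0,6], [1,2], [1,3], [1,4], [1,5], [1,6], [2,3], [2,5], [2,6], [3,4], [3,5], [3,6], [4,5], [5,6]
  2-simplices (12): [0,1,2], [0,1,4], [0,2,6], [0,3,4], [0,3,6], [1,2,3], [1,3,6], [1,4,5], [1,5,6], [2,3,5], [2,5,6], [3,4,5]

giving chain groups C_0 ≅ Z^7, C_1 ≅ Z^18, C_2 ≅ Z^12.

Boundary ∂_1: C_1 → C_0 sends each edge [p,q] (with p < q) to q − p. For instance
  ∂[0,6] = [6] − [0].
This gives a 7×18 integer matrix of rank 6; reducing to Smith normal form yields diagonal entries (1,1,1,1,1,1).

∂_2: C_2 → C_1 maps a triangle to the signed sum of its edges. For instance
  ∂[2,5,6] = [5,6] − [2,6] + [2,5],
  ∂[0,2,6] = [2,6] − [0,6] + [0,2].
This gives a 18×12 integer matrix of rank 12; reducing to Smith normal form yields diagonal entries (1,1,1,1,1,1,1,1,1,1,1,2).

Reading off H_k = ker ∂_k / im ∂_{k+1}:

  H_0: rank C_0 − rank ∂_1 = 7 − 6 = 1, and the invariant factors of ∂_1 are all 1, so H_0 = Z.
  H_1: rank ker ∂_1 − rank ∂_2 = (18 − 6) − 12 = 0, and ∂_2 has invariant factor 2 > 1, so H_1 = Z/2.
  H_2: rank ker ∂_2 − rank ∂_3 = (12 − 12) − 0 = 0, and there is no ∂_3, so H_2 = 0.

As a check, the Euler characteristic is 7 − 18 + 12 = 1, which agrees with 1 − 0 + 0 = 1.
(K is a triangulation of the real projective plane RP^2.)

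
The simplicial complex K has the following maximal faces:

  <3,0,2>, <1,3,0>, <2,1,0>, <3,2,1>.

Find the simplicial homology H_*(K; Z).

H_0 = Z,  H_1 = 0,  H_2 = Z.

Take the total order 0 < 1 < 2 < 3 on the vertex set. Then K (dimension 2) consists of the simplices:

  0-simplices (4): [0], [1], [2], [3]
  1-simplices (6): [0,1], [0,2], [0,3], [1,2], [1,3], [2,3]
  2-simplices (4): [0,1,2], [0,1,3], [0,2,3], [1,2,3]

giving chain groups C_0 ≅ Z^4, C_1 ≅ Z^6, C_2 ≅ Z^4.

Boundary ∂_1: C_1 → C_0 is given by ∂[p,q] = [q] − [p]. For instance
  ∂[0,2] = [2] − [0].
The 4×6 boundary matrix has rank 3 and Smith normal form diag(1,1,1).

Boundary ∂_2: C_2 → C_1 sends each 2-simplex [p,q,r] to [q,r] − [p,r] + [p,q]. For instance
  ∂[1,2,3] = [2,3] − [1,3] + [1,2],
  ∂[0,2,3] = [2,3] − [0,3] + [0,2].
This gives a 6×4 integer matrix of rank 3; reducing to Smith normal form yields diagonal entries (1,1,1).

From H_k ≅ ker(∂_k) / im(∂_{k+1}) we obtain:

  H_0: rank C_0 − rank ∂_1 = 4 − 3 = 1, and the invariant factors of ∂_1 are all 1, so H_0 ≅ Z.
  H_1: rank ker ∂_1 − rank ∂_2 = (6 − 3) − 3 = 0, and the invariant factors of ∂_2 are all 1, so H_1 ≅ 0.
  H_2: rank ker ∂_2 − rank ∂_3 = (4 − 3) − 0 = 1, and there is no ∂_3, so H_2 ≅ Z.

As a check, the Euler characteristic is 4 − 6 + 4 = 2, which agrees with 1 − 0 + 1 = 2.
(K is a triangulation of the 2-sphere S^2.)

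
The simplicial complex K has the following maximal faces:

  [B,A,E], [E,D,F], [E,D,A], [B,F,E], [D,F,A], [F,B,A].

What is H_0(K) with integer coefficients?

H_0 ≅ Z.

Take the total order A < B < D < E < F on the vertex set. Then K (dimension 2) consists of the simplices:

  0-simplices (5): A, B, D, E, F
  1-simplices (9): AB, AD, AE, AF, BE, BF, DE, DF, EF
  2-simplices (6): ABE, ABF, ADE, ADF, BEF, DEF

Hence C_0 ≅ Z^5, C_1 ≅ Z^9, C_2 ≅ Z^6.

The boundary map ∂_1: C_1 → C_0 is given by ∂[p,q] = [q] − [p]. For instance
  ∂DE = E − D.
As a 5×9 matrix over Z this has rank 4, with invariant factors (1,1,1,1).

∂_2: C_2 → C_1 sends each 2-simplex [p,q,r] to [q,r] − [p,r] + [p,q]. For instance
  ∂ADE = DE − AE + AD,
  ∂ADF = DF − AF + AD.
The resulting 9×6 matrix has rank 5, and its Smith normal form has invariant factors (1,1,1,1,1).

From H_k ≅ ker(∂_k) / im(∂_{k+1}) we obtain:

  H_0: rank C_0 − rank ∂_1 = 5 − 4 = 1, and the invariant factors of ∂_1 are all 1, so H_0 ≅ Z.

(K is a triangulation of the 2-sphere S^2.)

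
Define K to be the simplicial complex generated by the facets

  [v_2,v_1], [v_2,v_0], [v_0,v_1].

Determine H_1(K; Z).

Take the total order v_0 < v_1 < v_2 on the vertex set. Then K (dimension 1) consists of the simplices:

  0-simplices (3): [v_0], [v_1], [v_2]
  1-simplices (3): [v_0,v_1], [v_0,v_2], [v_1,v_2]

so the chain groups are C_0 ≅ Z^3, C_1 ≅ Z^3.

The boundary map ∂_1: C_1 → C_0 maps an edge to its endpoints' difference, ∂[p,q] = q − p.
As a 3×3 matrix over Z this has rank 2, with invariant factors (1,1).

Computing H_k = (kernel of ∂_k) / (image of ∂_{k+1}):

  H_1: rank ker ∂_1 − rank ∂_2 = (3 − 2) − 0 = 1, and there is no ∂_2, so H_1 ≅ Z.

H_1 ≅ Z.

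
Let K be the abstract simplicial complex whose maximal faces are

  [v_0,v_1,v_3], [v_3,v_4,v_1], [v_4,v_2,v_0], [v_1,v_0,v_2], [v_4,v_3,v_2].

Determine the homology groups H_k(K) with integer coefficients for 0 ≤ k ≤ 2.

H_0 ≅ Z,  H_1 ≅ Z,  H_2 = 0.

We work with the vertex ordering v_0 < v_1 < v_2 < v_3 < v_4. The simplices of K, each written with vertices in increasing order, are:

  0-simplices (5): [v_0], [v_1], [v_2], [v_3], [v_4]
  1-simplices (10): [v_0,v_1], [v_0,v_2], [v_0,v_3], [v_0,v_4], [v_1,v_2], [v_1,v_3], [v_1,v_4], [v_2,v_3], [v_2,v_4], [v_3,v_4]
  2-simplices (5): [v_0,v_1,v_2], [v_0,v_1,v_3], [v_0,v_2,v_4], [v_1,v_3,v_4], [v_2,v_3,v_4]

so the chain groups are C_0 ≅ Z^5, C_1 ≅ Z^10, C_2 ≅ Z^5.

∂_1: C_1 → C_0 sends each edge [p,q] (with p < q) to q − p.
The 5×10 boundary matrix has rank 4 and Smith normal form diag(1,1,1,1).

∂_2: C_2 → C_1 acts by ∂[p,q,r] = [q,r] − [p,r] + [p,q]. For instance
  ∂[v_1,v_3,v_4] = [v_3,v_4] − [v_1,v_4] + [v_1,v_3],
  ∂[v_0,v_2,v_4] = [v_2,v_4] − [v_0,v_4] + [v_0,v_2].
This gives a 10×5 integer matrix of rank 5; reducing to Smith normal form yields diagonal entries (1,1,1,1,1).

From H_k ≅ ker(∂_k) / im(∂_{k+1}) we obtain:

  H_0: rank C_0 − rank ∂_1 = 5 − 4 = 1, and the invariant factors of ∂_1 are all 1, so H_0 ≅ Z.
  H_1: rank ker ∂_1 − rank ∂_2 = (10 − 4) − 5 = 1, and the invariant factors of ∂_2 are all 1, so H_1 ≅ Z.
  H_2: rank ker ∂_2 − rank ∂_3 = (5 − 5) − 0 = 0, and there is no ∂_3, so H_2 ≅ 0.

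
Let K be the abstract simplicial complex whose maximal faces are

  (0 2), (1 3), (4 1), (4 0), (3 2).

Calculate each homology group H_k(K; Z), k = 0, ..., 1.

Fix the vertex order 0 < 1 < 2 < 3 < 4 and write every simplex with vertices in increasing order. Then dim K = 1 and the simplices of K are:

  0-simplices (5): [0], [1], [2], [3], [4]
  1-simplices (5): [0,2], [0,4], [1,3], [1,4], [2,3]

so the chain groups are C_0 ≅ Z^5, C_1 ≅ Z^5.

The boundary map ∂_1: C_1 → C_0 maps an edge to its endpoints' difference, ∂[p,q] = q − p. For instance
  ∂[2,3] = [3] − [2].
The 5×5 boundary matrix has rank 4 and Smith normal form diag(1,1,1,1).

Now H_k = ker ∂_k / im ∂_{k+1}, so:

  H_0: rank C_0 − rank ∂_1 = 5 − 4 = 1, and the invariant factors of ∂_1 are all 1, so H_0 ≅ Z.
  H_1: rank ker ∂_1 − rank ∂_2 = (5 − 4) − 0 = 1, and there is no ∂_2, so H_1 ≅ Z.

H_0 = Z,  H_1 = Z.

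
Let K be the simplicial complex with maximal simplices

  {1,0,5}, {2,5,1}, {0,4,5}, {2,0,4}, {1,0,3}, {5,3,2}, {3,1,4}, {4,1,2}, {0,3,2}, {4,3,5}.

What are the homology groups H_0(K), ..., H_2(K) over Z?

K has 6 vertices, 15 edges, 10 triangles.
rank ∂_0 = 0, rank ∂_1 = 5 ⇒ b_0 = 6 − 0 − 5 = 1; all invariant factors of ∂_1 are 1 so no torsion. So H_0 = Z.
rank ∂_1 = 5, rank ∂_2 = 10 ⇒ b_1 = 15 − 5 − 10 = 0; ∂_2 has invariant factor(s) [2] giving torsion. So H_1 = Z/2Z.
rank ∂_2 = 10, rank ∂_3 = 0 ⇒ b_2 = 10 − 10 − 0 = 0. So H_2 = 0.

H_0 = Z,  H_1 = Z/2Z,  H_2 = 0.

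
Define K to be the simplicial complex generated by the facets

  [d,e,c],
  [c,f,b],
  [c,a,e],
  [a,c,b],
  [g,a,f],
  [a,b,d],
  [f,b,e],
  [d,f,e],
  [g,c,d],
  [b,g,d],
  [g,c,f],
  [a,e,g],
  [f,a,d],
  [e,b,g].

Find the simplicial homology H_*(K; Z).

H_0 = Z,  H_1 = Z^2,  H_2 = Z.

Fix the vertex order a < b < c < d < e < f < g and write every simplex with vertices in increasing order. Then dim K = 2 and the simplices of K are:

  0-simplices (7): a, b, c, d, e, f, g
  1-simplices (21): ab, ac, ad, ae, af, ag, bc, bd, be, bf, bg, cd, ce, cf, cg, de, df, dg, ef, eg, fg
  2-simplices (14): abc, abd, ace, adf, aeg, afg, bcf, bdg, bef, beg, cde, cdg, cfg, def

so the chain groups are C_0 ≅ Z^7, C_1 ≅ Z^21, C_2 ≅ Z^14.

The boundary map ∂_1: C_1 → C_0 is given by ∂[p,q] = [q] − [p].
As a 7×21 matrix over Z this has rank 6, with invariant factors (1,1,1,1,1,1).

Boundary ∂_2: C_2 → C_1 maps a triangle to the signed sum of its edges. For instance
  ∂cde = de − ce + cd,
  ∂aeg = eg − ag + ae.
The 21×14 boundary matrix has rank 13 and Smith normal form diag(1,1,1,1,1,1,1,1,1,1,1,1,1).

Computing H_k = (kernel of ∂_k) / (image of ∂_{k+1}):

  H_0: rank C_0 − rank ∂_1 = 7 − 6 = 1, and the invariant factors of ∂_1 are all 1, so H_0 = Z.
  H_1: rank ker ∂_1 − rank ∂_2 = (21 − 6) − 13 = 2, and the invariant factors of ∂_2 are all 1, so H_1 = Z^2.
  H_2: rank ker ∂_2 − rank ∂_3 = (14 − 13) − 0 = 1, and there is no ∂_3, so H_2 = Z.

As a check, the Euler characteristic is 7 − 21 + 14 = 0, which agrees with 1 − 2 + 1 = 0.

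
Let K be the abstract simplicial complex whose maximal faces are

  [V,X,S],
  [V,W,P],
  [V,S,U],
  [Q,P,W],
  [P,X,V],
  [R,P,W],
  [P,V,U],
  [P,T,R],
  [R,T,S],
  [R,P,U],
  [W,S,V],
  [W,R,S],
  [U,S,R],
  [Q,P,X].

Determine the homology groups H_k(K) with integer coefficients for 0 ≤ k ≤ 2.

Take the total order P < Q < R < S < T < U < V < W < X on the vertex set. Then K (dimension 2) consists of the simplices:

  0-simplices (9): P, Q, R, S, T, U, V, W, X
  1-simplices (21): PQ, PR, PT, PU, PV, PW, PX, QW, QX, RS, RT, RU, RW, ST, SU, SV, SW, SX, UV, VW, VX
  2-simplices (14): PQW, PQX, PRT, PRU, PRW, PUV, PVW, PVX, RST, RSU, RSW, SUV, SVW, SVX

Hence C_0 ≅ Z^9, C_1 ≅ Z^21, C_2 ≅ Z^14.

∂_1: C_1 → C_0 is given by ∂[p,q] = [q] − [p].
The 9×21 boundary matrix has rank 8 and Smith normal form diag(1,1,1,1,1,1,1,1).

Boundary ∂_2: C_2 → C_1 sends each 2-simplex [p,q,r] to [q,r] − [p,r] + [p,q]. For instance
  ∂PQX = QX − PX + PQ,
  ∂PVW = VW − PW + PV.
As a 21×14 matrix over Z this has rank 13, with invariant factors (1,1,1,1,1,1,1,1,1,1,1,1,1).

Now H_k = ker ∂_k / im ∂_{k+1}, so:

  H_0: rank C_0 − rank ∂_1 = 9 − 8 = 1, and the invariant factors of ∂_1 are all 1, so H_0 = Z.
  H_1: rank ker ∂_1 − rank ∂_2 = (21 − 8) − 13 = 0, and the invariant factors of ∂_2 are all 1, so H_1 = 0.
  H_2: rank ker ∂_2 − rank ∂_3 = (14 − 13) − 0 = 1, and there is no ∂_3, so H_2 = Z.

As a check, the Euler characteristic is 9 − 21 + 14 = 2, which agrees with 1 − 0 + 1 = 2.

H_0 = Z,  H_1 = 0,  H_2 = Z.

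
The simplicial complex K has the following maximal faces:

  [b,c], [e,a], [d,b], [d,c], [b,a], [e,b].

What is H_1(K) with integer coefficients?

Order the vertices as a < b < c < d < e. Listing each simplex with vertices in this order, K has dimension 1 with simplices:

  0-simplices (5): a, b, c, d, e
  1-simplices (6): ab, ae, bc, bd, be, cd

so the chain groups are C_0 ≅ Z^5, C_1 ≅ Z^6.

∂_1: C_1 → C_0 maps an edge to its endpoints' difference, ∂[p,q] = q − p.
The 5×6 boundary matrix has rank 4 and Smith normal form diag(1,1,1,1).

Computing H_k = (kernel of ∂_k) / (image of ∂_{k+1}):

  H_1: rank ker ∂_1 − rank ∂_2 = (6 − 4) − 0 = 2, and there is no ∂_2, so H_1 = Z^2.

(K is a triangulation of a wedge of 2 circles.)

H_1 ≅ Z^2.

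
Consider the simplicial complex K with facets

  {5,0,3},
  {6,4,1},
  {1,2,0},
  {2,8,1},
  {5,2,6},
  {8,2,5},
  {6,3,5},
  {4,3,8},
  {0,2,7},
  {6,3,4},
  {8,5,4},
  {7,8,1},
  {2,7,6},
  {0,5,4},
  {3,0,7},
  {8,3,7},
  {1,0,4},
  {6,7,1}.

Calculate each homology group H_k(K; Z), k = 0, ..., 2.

We work with the vertex ordering 0 < 1 < 2 < 3 < 4 < 5 < 6 < 7 < 8. The simplices of K, each written with vertices in increasing order, are:

  0-simplices (9): [0], [1], [2], [3], [4], [5], [6], [7], [8]
  1-simplices (27): (27 of them)
  2-simplices (18): [0,1,2], [0,1,4], [0,2,7], [0,3,5], [0,3,7], [0,4,5], [1,2,8], [1,4,6], [1,6,7], [1,7,8], [2,5,6], [2,5,8], [2,6,7], [3,4,6], [3,4,8], [3,5,6], [3,7,8], [4,5,8]

Hence C_0 ≅ Z^9, C_1 ≅ Z^27, C_2 ≅ Z^18.

Boundary ∂_1: C_1 → C_0 maps an edge to its endpoints' difference, ∂[p,q] = q − p. For instance
  ∂[3,6] = [6] − [3].
The 9×27 boundary matrix has rank 8 and Smith normal form diag(1,1,1,1,1,1,1,1).

The boundary map ∂_2: C_2 → C_1 acts by ∂[p,q,r] = [q,r] − [p,r] + [p,q]. For instance
  ∂[1,2,8] = [2,8] − [1,8] + [1,2],
  ∂[0,2,7] = [2,7] − [0,7] + [0,2].
This gives a 27×18 integer matrix of rank 18; reducing to Smith normal form yields diagonal entries (1,1,1,1,1,1,1,1,1,1,1,1,1,1,1,1,1,2).

Now H_k = ker ∂_k / im ∂_{k+1}, so:

  H_0: rank C_0 − rank ∂_1 = 9 − 8 = 1, and the invariant factors of ∂_1 are all 1, so H_0 ≅ Z.
  H_1: rank ker ∂_1 − rank ∂_2 = (27 − 8) − 18 = 1, and ∂_2 has invariant factor 2 > 1, so H_1 ≅ Z × Z/2.
  H_2: rank ker ∂_2 − rank ∂_3 = (18 − 18) − 0 = 0, and there is no ∂_3, so H_2 ≅ 0.

H_0 ≅ Z,  H_1 ≅ Z × Z/2,  H_2 = 0.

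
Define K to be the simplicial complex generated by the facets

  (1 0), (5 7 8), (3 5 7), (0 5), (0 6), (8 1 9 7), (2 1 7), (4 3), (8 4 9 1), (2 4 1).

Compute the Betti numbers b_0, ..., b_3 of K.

Take the total order 0 < 1 < 2 < 3 < 4 < 5 < 6 < 7 < 8 < 9 on the vertex set. Then K (dimension 3) consists of the simplices:

  0-simplices (10): [0], [1], [2], [3], [4], [5], [6], [7], [8], [9]
  1-simplices (20): [0,1], [0,5], [0,6], [1,2], [1,4], [1,7], [1,8], [1,9], [2,4], [2,7], [3,4], [3,5], [3,7], [4,8], [4,9], [5,7], [5,8], [7,8], [7,9], [8,9]
  2-simplices (11): [1,2,4], [1,2,7], [1,4,8], [1,4,9], [1,7,8], [1,7,9], [1,8,9], [3,5,7], [4,8,9], [5,7,8], [7,8,9]
  3-simplices (2): [1,4,8,9], [1,7,8,9]

giving chain groups C_0 ≅ Z^10, C_1 ≅ Z^20, C_2 ≅ Z^11, C_3 ≅ Z^2.

Boundary ∂_1: C_1 → C_0 is given by ∂[p,q] = [q] − [p]. For instance
  ∂[4,9] = [9] − [4].
The 10×20 boundary matrix has rank 9 and Smith normal form diag(1,1,1,1,1,1,1,1,1).

∂_2: C_2 → C_1 maps a triangle to the signed sum of its edges. For instance
  ∂[1,8,9] = [8,9] − [1,9] + [1,8],
  ∂[1,4,9] = [4,9] − [1,9] + [1,4].
The 20×11 boundary matrix has rank 9 and Smith normal form diag(1,1,1,1,1,1,1,1,1).

The boundary map ∂_3: C_3 → C_2 sends each 3-simplex σ to the alternating sum Σ_i (−1)^i (σ with its i-th vertex removed). For instance
  ∂[1,4,8,9] = [4,8,9] − [1,8,9] + [1,4,9] − [1,4,8],
  ∂[1,7,8,9] = [7,8,9] − [1,8,9] + [1,7,9] − [1,7,8].
The 11×2 boundary matrix has rank 2 and Smith normal form diag(1,1).

Computing H_k = (kernel of ∂_k) / (image of ∂_{k+1}):

  H_0: rank C_0 − rank ∂_1 = 10 − 9 = 1, and the invariant factors of ∂_1 are all 1, so H_0 = Z.
  H_1: rank ker ∂_1 − rank ∂_2 = (20 − 9) − 9 = 2, and the invariant factors of ∂_2 are all 1, so H_1 = Z^2.
  H_2: rank ker ∂_2 − rank ∂_3 = (11 − 9) − 2 = 0, and the invariant factors of ∂_3 are all 1, so H_2 = 0.
  H_3: rank ker ∂_3 − rank ∂_4 = (2 − 2) − 0 = 0, and there is no ∂_4, so H_3 = 0.

As a check, the Euler characteristic is 10 − 20 + 11 − 2 = -1, which agrees with 1 − 2 + 0 − 0 = -1.

Hence the Betti numbers are b_0 = 1, b_1 = 2, b_2 = 0, b_3 = 0.

b_0 = 1, b_1 = 2, b_2 = 0, b_3 = 0.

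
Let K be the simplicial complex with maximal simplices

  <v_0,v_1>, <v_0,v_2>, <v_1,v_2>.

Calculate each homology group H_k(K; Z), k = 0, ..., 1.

We work with the vertex ordering v_0 < v_1 < v_2. The simplices of K, each written with vertices in increasing order, are:

  0-simplices (3): [v_0], [v_1], [v_2]
  1-simplices (3): [v_0,v_1], [v_0,v_2], [v_1,v_2]

Hence C_0 ≅ Z^3, C_1 ≅ Z^3.

Boundary ∂_1: C_1 → C_0 is given by ∂[p,q] = [q] − [p]. For instance
  ∂[v_0,v_2] = [v_2] − [v_0].
This gives a 3×3 integer matrix of rank 2; reducing to Smith normal form yields diagonal entries (1,1).

From H_k ≅ ker(∂_k) / im(∂_{k+1}) we obtain:

  H_0: rank C_0 − rank ∂_1 = 3 − 2 = 1, and the invariant factors of ∂_1 are all 1, so H_0 ≅ Z.
  H_1: rank ker ∂_1 − rank ∂_2 = (3 − 2) − 0 = 1, and there is no ∂_2, so H_1 ≅ Z.

As a check, the Euler characteristic is 3 − 3 = 0, which agrees with 1 − 1 = 0.

H_0 = Z,  H_1 = Z.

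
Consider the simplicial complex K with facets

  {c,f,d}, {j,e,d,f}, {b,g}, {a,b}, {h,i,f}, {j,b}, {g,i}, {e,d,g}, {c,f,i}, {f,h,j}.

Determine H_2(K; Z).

We work with the vertex ordering a < b < c < d < e < f < g < h < i < j. The simplices of K, each written with vertices in increasing order, are:

  0-simplices (10): a, b, c, d, e, f, g, h, i, j
  1-simplices (19): ab, bg, bj, cd, cf, ci, de, df, dg, dj, ef, eg, ej, fh, fi, fj, gi, hi, hj
  2-simplices (9): cdf, cfi, def, deg, dej, dfj, efj, fhi, fhj
  3-simplices (1): defj

so the chain groups are C_0 ≅ Z^10, C_1 ≅ Z^19, C_2 ≅ Z^9, C_3 ≅ Z^1.

∂_1: C_1 → C_0 sends each edge [p,q] (with p < q) to q − p.
As a 10×19 matrix over Z this has rank 9, with invariant factors (1,1,1,1,1,1,1,1,1).

Boundary ∂_2: C_2 → C_1 acts by ∂[p,q,r] = [q,r] − [p,r] + [p,q]. For instance
  ∂cfi = fi − ci + cf,
  ∂fhj = hj − fj + fh.
The 19×9 boundary matrix has rank 8 and Smith normal form diag(1,1,1,1,1,1,1,1).

∂_3: C_3 → C_2 sends each 3-simplex σ to the alternating sum Σ_i (−1)^i (σ with its i-th vertex removed). For instance
  ∂defj = efj − dfj + dej − def.
As a 9×1 matrix over Z this has rank 1, with invariant factors (1).

Now H_k = ker ∂_k / im ∂_{k+1}, so:

  H_2: rank ker ∂_2 − rank ∂_3 = (9 − 8) − 1 = 0, and the invariant factors of ∂_3 are all 1, so H_2 ≅ 0.

H_2 = 0.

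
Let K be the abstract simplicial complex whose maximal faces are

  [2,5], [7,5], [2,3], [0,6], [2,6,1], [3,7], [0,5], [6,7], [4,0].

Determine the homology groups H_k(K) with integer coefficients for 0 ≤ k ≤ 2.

H_0 ≅ Z,  H_1 ≅ Z^3,  H_2 = 0.

Take the total order 0 < 1 < 2 < 3 < 4 < 5 < 6 < 7 on the vertex set. Then K (dimension 2) consists of the simplices:

  0-simplices (8): [0], [1], [2], [3], [4], [5], [6], [7]
  1-simplices (11): [0,4], [0,5], [0,6], [1,2], [1,6], [2,3], [2,5], [2,6], [3,7], [5,7], [6,7]
  2-simplices (1): [1,2,6]

Hence C_0 ≅ Z^8, C_1 ≅ Z^11, C_2 ≅ Z^1.

Boundary ∂_1: C_1 → C_0 maps an edge to its endpoints' difference, ∂[p,q] = q − p.
This gives a 8×11 integer matrix of rank 7; reducing to Smith normal form yields diagonal entries (1,1,1,1,1,1,1).

∂_2: C_2 → C_1 maps a triangle to the signed sum of its edges. For instance
  ∂[1,2,6] = [2,6] − [1,6] + [1,2].
The 11×1 boundary matrix has rank 1 and Smith normal form diag(1).

From H_k ≅ ker(∂_k) / im(∂_{k+1}) we obtain:

  H_0: rank C_0 − rank ∂_1 = 8 − 7 = 1, and the invariant factors of ∂_1 are all 1, so H_0 ≅ Z.
  H_1: rank ker ∂_1 − rank ∂_2 = (11 − 7) − 1 = 3, and the invariant factors of ∂_2 are all 1, so H_1 ≅ Z^3.
  H_2: rank ker ∂_2 − rank ∂_3 = (1 − 1) − 0 = 0, and there is no ∂_3, so H_2 ≅ 0.

As a check, the Euler characteristic is 8 − 11 + 1 = -2, which agrees with 1 − 3 + 0 = -2.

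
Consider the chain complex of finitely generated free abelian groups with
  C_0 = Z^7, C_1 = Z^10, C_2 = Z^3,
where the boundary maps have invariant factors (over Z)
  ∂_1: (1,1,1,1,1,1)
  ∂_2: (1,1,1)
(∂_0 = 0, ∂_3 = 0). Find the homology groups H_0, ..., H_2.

H_0: b_0 = 7 − 0 − 6 = 1; torsion from ∂_1 factors > 1: none. So H_0 = Z.
H_1: b_1 = 10 − 6 − 3 = 1; torsion from ∂_2 factors > 1: none. So H_1 = Z.
H_2: b_2 = 3 − 3 − 0 = 0; torsion from ∂_3 factors > 1: none. So H_2 = 0.

H_0 = Z,  H_1 = Z,  H_2 = 0.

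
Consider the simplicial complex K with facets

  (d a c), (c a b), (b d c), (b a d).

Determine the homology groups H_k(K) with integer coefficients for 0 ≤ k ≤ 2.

K has 4 vertices, 6 edges, 4 triangles.
rank ∂_0 = 0, rank ∂_1 = 3 ⇒ b_0 = 4 − 0 − 3 = 1; all invariant factors of ∂_1 are 1 so no torsion. So H_0 = Z.
rank ∂_1 = 3, rank ∂_2 = 3 ⇒ b_1 = 6 − 3 − 3 = 0; all invariant factors of ∂_2 are 1 so no torsion. So H_1 = 0.
rank ∂_2 = 3, rank ∂_3 = 0 ⇒ b_2 = 4 − 3 − 0 = 1. So H_2 = Z.

H_0 = Z,  H_1 = 0,  H_2 = Z.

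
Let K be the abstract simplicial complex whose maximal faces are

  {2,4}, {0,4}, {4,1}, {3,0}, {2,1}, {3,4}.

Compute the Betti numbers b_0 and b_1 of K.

Order the vertices as 0 < 1 < 2 < 3 < 4. Listing each simplex with vertices in this order, K has dimension 1 with simplices:

  0-simplices (5): [0], [1], [2], [3], [4]
  1-simplices (6): [0,3], [0,4], [1,2], [1,4], [2,4], [3,4]

Hence C_0 ≅ Z^5, C_1 ≅ Z^6.

Boundary ∂_1: C_1 → C_0 is given by ∂[p,q] = [q] − [p]. For instance
  ∂[2,4] = [4] − [2].
The resulting 5×6 matrix has rank 4, and its Smith normal form has invariant factors (1,1,1,1).

From H_k ≅ ker(∂_k) / im(∂_{k+1}) we obtain:

  H_0: rank C_0 − rank ∂_1 = 5 − 4 = 1, and the invariant factors of ∂_1 are all 1, so H_0 ≅ Z.
  H_1: rank ker ∂_1 − rank ∂_2 = (6 − 4) − 0 = 2, and there is no ∂_2, so H_1 ≅ Z^2.

As a check, the Euler characteristic is 5 − 6 = -1, which agrees with 1 − 2 = -1.

Hence the Betti numbers are b_0 = 1, b_1 = 2.

b_0 = 1, b_1 = 2.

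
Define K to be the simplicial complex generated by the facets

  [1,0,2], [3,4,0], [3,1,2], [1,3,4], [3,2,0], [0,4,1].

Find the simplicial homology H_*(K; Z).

H_0 = Z,  H_1 = 0,  H_2 = Z.

We work with the vertex ordering 0 < 1 < 2 < 3 < 4. The simplices of K, each written with vertices in increasing order, are:

  0-simplices (5): [0], [1], [2], [3], [4]
  1-simplices (9): [0,1], [0,2], [0,3], [0,4], [1,2], [1,3], [1,4], [2,3], [3,4]
  2-simplices (6): [0,1,2], [0,1,4], [0,2,3], [0,3,4], [1,2,3], [1,3,4]

so the chain groups are C_0 ≅ Z^5, C_1 ≅ Z^9, C_2 ≅ Z^6.

The boundary map ∂_1: C_1 → C_0 sends each edge [p,q] (with p < q) to q − p. For instance
  ∂[0,2] = [2] − [0].
The 5×9 boundary matrix has rank 4 and Smith normal form diag(1,1,1,1).

The boundary map ∂_2: C_2 → C_1 acts by ∂[p,q,r] = [q,r] − [p,r] + [p,q]. For instance
  ∂[0,1,4] = [1,4] − [0,4] + [0,1],
  ∂[1,3,4] = [3,4] − [1,4] + [1,3].
As a 9×6 matrix over Z this has rank 5, with invariant factors (1,1,1,1,1).

Reading off H_k = ker ∂_k / im ∂_{k+1}:

  H_0: rank C_0 − rank ∂_1 = 5 − 4 = 1, and the invariant factors of ∂_1 are all 1, so H_0 ≅ Z.
  H_1: rank ker ∂_1 − rank ∂_2 = (9 − 4) − 5 = 0, and the invariant factors of ∂_2 are all 1, so H_1 ≅ 0.
  H_2: rank ker ∂_2 − rank ∂_3 = (6 − 5) − 0 = 1, and there is no ∂_3, so H_2 ≅ Z.

(K is a triangulation of the 2-sphere S^2.)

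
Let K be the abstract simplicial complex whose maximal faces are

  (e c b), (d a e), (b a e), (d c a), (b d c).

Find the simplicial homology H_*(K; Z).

Fix the vertex order a < b < c < d < e and write every simplex with vertices in increasing order. Then dim K = 2 and the simplices of K are:

  0-simplices (5): a, b, c, d, e
  1-simplices (10): ab, ac, ad, ae, bc, bd, be, cd, ce, de
  2-simplices (5): abe, acd, ade, bcd, bce

Hence C_0 ≅ Z^5, C_1 ≅ Z^10, C_2 ≅ Z^5.

∂_1: C_1 → C_0 sends each edge [p,q] (with p < q) to q − p. For instance
  ∂bc = c − b.
The resulting 5×10 matrix has rank 4, and its Smith normal form has invariant factors (1,1,1,1).

Boundary ∂_2: C_2 → C_1 sends each 2-simplex [p,q,r] to [q,r] − [p,r] + [p,q]. For instance
  ∂ade = de − ae + ad,
  ∂acd = cd − ad + ac.
The 10×5 boundary matrix has rank 5 and Smith normal form diag(1,1,1,1,1).

Reading off H_k = ker ∂_k / im ∂_{k+1}:

  H_0: rank C_0 − rank ∂_1 = 5 − 4 = 1, and the invariant factors of ∂_1 are all 1, so H_0 ≅ Z.
  H_1: rank ker ∂_1 − rank ∂_2 = (10 − 4) − 5 = 1, and the invariant factors of ∂_2 are all 1, so H_1 ≅ Z.
  H_2: rank ker ∂_2 − rank ∂_3 = (5 − 5) − 0 = 0, and there is no ∂_3, so H_2 ≅ 0.

(K is a triangulation of the Möbius band.)

H_0 = Z,  H_1 = Z,  H_2 = 0.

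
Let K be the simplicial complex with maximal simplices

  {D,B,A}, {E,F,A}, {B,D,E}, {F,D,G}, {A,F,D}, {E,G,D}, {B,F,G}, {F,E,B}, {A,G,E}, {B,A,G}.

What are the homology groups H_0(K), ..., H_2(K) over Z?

H_0 ≅ Z,  H_1 ≅ Z/2Z,  H_2 = 0.

K has 6 vertices, 15 edges, 10 triangles.
rank ∂_0 = 0, rank ∂_1 = 5 ⇒ b_0 = 6 − 0 − 5 = 1; all invariant factors of ∂_1 are 1 so no torsion. So H_0 ≅ Z.
rank ∂_1 = 5, rank ∂_2 = 10 ⇒ b_1 = 15 − 5 − 10 = 0; ∂_2 has invariant factor(s) [2] giving torsion. So H_1 ≅ Z/2Z.
rank ∂_2 = 10, rank ∂_3 = 0 ⇒ b_2 = 10 − 10 − 0 = 0. So H_2 ≅ 0.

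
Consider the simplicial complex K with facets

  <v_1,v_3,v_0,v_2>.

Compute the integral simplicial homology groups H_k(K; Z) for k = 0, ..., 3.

We work with the vertex ordering v_0 < v_1 < v_2 < v_3. The simplices of K, each written with vertices in increasing order, are:

  0-simplices (4): [v_0], [v_1], [v_2], [v_3]
  1-simplices (6): [v_0,v_1], [v_0,v_2], [v_0,v_3], [v_1,v_2], [v_1,v_3], [v_2,v_3]
  2-simplices (4): [v_0,v_1,v_2], [v_0,v_1,v_3], [v_0,v_2,v_3], [v_1,v_2,v_3]
  3-simplices (1): [v_0,v_1,v_2,v_3]

giving chain groups C_0 ≅ Z^4, C_1 ≅ Z^6, C_2 ≅ Z^4, C_3 ≅ Z^1.

The boundary map ∂_1: C_1 → C_0 is given by ∂[p,q] = [q] − [p]. For instance
  ∂[v_1,v_3] = [v_3] − [v_1].
The 4×6 boundary matrix has rank 3 and Smith normal form diag(1,1,1).

∂_2: C_2 → C_1 sends each 2-simplex [p,q,r] to [q,r] − [p,r] + [p,q]. For instance
  ∂[v_0,v_1,v_2] = [v_1,v_2] − [v_0,v_2] + [v_0,v_1],
  ∂[v_0,v_2,v_3] = [v_2,v_3] − [v_0,v_3] + [v_0,v_2].
The 6×4 boundary matrix has rank 3 and Smith normal form diag(1,1,1).

∂_3: C_3 → C_2 sends each 3-simplex σ to the alternating sum Σ_i (−1)^i (σ with its i-th vertex removed). For instance
  ∂[v_0,v_1,v_2,v_3] = [v_1,v_2,v_3] − [v_0,v_2,v_3] + [v_0,v_1,v_3] − [v_0,v_1,v_2].
As a 4×1 matrix over Z this has rank 1, with invariant factors (1).

From H_k ≅ ker(∂_k) / im(∂_{k+1}) we obtain:

  H_0: rank C_0 − rank ∂_1 = 4 − 3 = 1, and the invariant factors of ∂_1 are all 1, so H_0 = Z.
  H_1: rank ker ∂_1 − rank ∂_2 = (6 − 3) − 3 = 0, and the invariant factors of ∂_2 are all 1, so H_1 = 0.
  H_2: rank ker ∂_2 − rank ∂_3 = (4 − 3) − 1 = 0, and the invariant factors of ∂_3 are all 1, so H_2 = 0.
  H_3: rank ker ∂_3 − rank ∂_4 = (1 − 1) − 0 = 0, and there is no ∂_4, so H_3 = 0.

H_0 = Z,  H_1 = 0,  H_2 = 0,  H_3 = 0.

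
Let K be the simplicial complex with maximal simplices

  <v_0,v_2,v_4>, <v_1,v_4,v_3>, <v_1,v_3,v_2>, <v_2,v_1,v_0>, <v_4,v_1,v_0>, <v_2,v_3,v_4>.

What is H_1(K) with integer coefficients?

Order the vertices as v_0 < v_1 < v_2 < v_3 < v_4. Listing each simplex with vertices in this order, K has dimension 2 with simplices:

  0-simplices (5): [v_0], [v_1], [v_2], [v_3], [v_4]
  1-simplices (9): [v_0,v_1], [v_0,v_2], [v_0,v_4], [v_1,v_2], [v_1,v_3], [v_1,v_4], [v_2,v_3], [v_2,v_4], [v_3,v_4]
  2-simplices (6): [v_0,v_1,v_2], [v_0,v_1,v_4], [v_0,v_2,v_4], [v_1,v_2,v_3], [v_1,v_3,v_4], [v_2,v_3,v_4]

Hence C_0 ≅ Z^5, C_1 ≅ Z^9, C_2 ≅ Z^6.

The boundary map ∂_1: C_1 → C_0 is given by ∂[p,q] = [q] − [p].
This gives a 5×9 integer matrix of rank 4; reducing to Smith normal form yields diagonal entries (1,1,1,1).

Boundary ∂_2: C_2 → C_1 maps a triangle to the signed sum of its edges. For instance
  ∂[v_0,v_1,v_4] = [v_1,v_4] − [v_0,v_4] + [v_0,v_1],
  ∂[v_2,v_3,v_4] = [v_3,v_4] − [v_2,v_4] + [v_2,v_3].
This gives a 9×6 integer matrix of rank 5; reducing to Smith normal form yields diagonal entries (1,1,1,1,1).

From H_k ≅ ker(∂_k) / im(∂_{k+1}) we obtain:

  H_1: rank ker ∂_1 − rank ∂_2 = (9 − 4) − 5 = 0, and the invariant factors of ∂_2 are all 1, so H_1 ≅ 0.

H_1 ≅ 0.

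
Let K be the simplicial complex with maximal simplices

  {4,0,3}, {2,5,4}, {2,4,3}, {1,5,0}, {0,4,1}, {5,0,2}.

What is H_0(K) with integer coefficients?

Order the vertices as 0 < 1 < 2 < 3 < 4 < 5. Listing each simplex with vertices in this order, K has dimension 2 with simplices:

  0-simplices (6): [0], [1], [2], [3], [4], [5]
  1-simplices (12): [0,1], [0,2], [0,3], [0,4], [0,5], [1,4], [1,5], [2,3], [2,4], [2,5], [3,4], [4,5]
  2-simplices (6): [0,1,4], [0,1,5], [0,2,5], [0,3,4], [2,3,4], [2,4,5]

so the chain groups are C_0 ≅ Z^6, C_1 ≅ Z^12, C_2 ≅ Z^6.

∂_1: C_1 → C_0 sends each edge [p,q] (with p < q) to q − p.
The resulting 6×12 matrix has rank 5, and its Smith normal form has invariant factors (1,1,1,1,1).

The boundary map ∂_2: C_2 → C_1 maps a triangle to the signed sum of its edges. For instance
  ∂[0,1,4] = [1,4] − [0,4] + [0,1],
  ∂[0,3,4] = [3,4] − [0,4] + [0,3].
This gives a 12×6 integer matrix of rank 6; reducing to Smith normal form yields diagonal entries (1,1,1,1,1,1).

Now H_k = ker ∂_k / im ∂_{k+1}, so:

  H_0: rank C_0 − rank ∂_1 = 6 − 5 = 1, and the invariant factors of ∂_1 are all 1, so H_0 = Z.

(K is a triangulation of the cylinder S^1 x I.)

H_0 = Z.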